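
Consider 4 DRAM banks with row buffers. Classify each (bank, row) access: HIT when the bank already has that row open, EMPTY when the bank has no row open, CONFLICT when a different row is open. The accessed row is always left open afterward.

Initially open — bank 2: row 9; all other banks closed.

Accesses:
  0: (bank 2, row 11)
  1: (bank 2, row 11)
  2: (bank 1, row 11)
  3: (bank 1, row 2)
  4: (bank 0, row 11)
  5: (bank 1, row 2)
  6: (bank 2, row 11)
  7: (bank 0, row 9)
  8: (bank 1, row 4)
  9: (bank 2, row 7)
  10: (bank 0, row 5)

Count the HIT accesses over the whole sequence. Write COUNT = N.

0: bank 2 row 11 — prev 9 → CONFLICT
1: bank 2 row 11 — prev 11 → HIT
2: bank 1 row 11 — prev None → EMPTY
3: bank 1 row 2 — prev 11 → CONFLICT
4: bank 0 row 11 — prev None → EMPTY
5: bank 1 row 2 — prev 2 → HIT
6: bank 2 row 11 — prev 11 → HIT
7: bank 0 row 9 — prev 11 → CONFLICT
8: bank 1 row 4 — prev 2 → CONFLICT
9: bank 2 row 7 — prev 11 → CONFLICT
10: bank 0 row 5 — prev 9 → CONFLICT

COUNT = 3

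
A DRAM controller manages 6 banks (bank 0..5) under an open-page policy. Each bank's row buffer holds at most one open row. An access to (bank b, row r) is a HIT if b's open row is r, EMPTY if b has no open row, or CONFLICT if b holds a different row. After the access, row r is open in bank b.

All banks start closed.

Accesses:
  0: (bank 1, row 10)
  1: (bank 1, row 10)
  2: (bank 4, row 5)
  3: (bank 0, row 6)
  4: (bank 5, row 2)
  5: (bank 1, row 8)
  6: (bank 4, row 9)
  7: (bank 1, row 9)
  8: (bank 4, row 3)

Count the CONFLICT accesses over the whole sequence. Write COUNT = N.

COUNT = 4

#0 (1,10) E
#1 (1,10) H  (was 10)
#2 (4,5) E
#3 (0,6) E
#4 (5,2) E
#5 (1,8) C  (was 10)
#6 (4,9) C  (was 5)
#7 (1,9) C  (was 8)
#8 (4,3) C  (was 9)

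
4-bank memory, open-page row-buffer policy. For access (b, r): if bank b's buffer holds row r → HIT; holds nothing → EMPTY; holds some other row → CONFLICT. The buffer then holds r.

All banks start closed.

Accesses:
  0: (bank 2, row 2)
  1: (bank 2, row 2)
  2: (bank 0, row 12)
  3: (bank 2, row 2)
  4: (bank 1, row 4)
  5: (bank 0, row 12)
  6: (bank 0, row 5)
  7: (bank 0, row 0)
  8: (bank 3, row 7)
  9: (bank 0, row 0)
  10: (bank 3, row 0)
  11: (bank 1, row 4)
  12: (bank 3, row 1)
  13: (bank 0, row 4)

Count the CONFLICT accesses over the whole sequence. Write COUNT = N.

#0 (2,2) E
#1 (2,2) H  (was 2)
#2 (0,12) E
#3 (2,2) H  (was 2)
#4 (1,4) E
#5 (0,12) H  (was 12)
#6 (0,5) C  (was 12)
#7 (0,0) C  (was 5)
#8 (3,7) E
#9 (0,0) H  (was 0)
#10 (3,0) C  (was 7)
#11 (1,4) H  (was 4)
#12 (3,1) C  (was 0)
#13 (0,4) C  (was 0)

COUNT = 5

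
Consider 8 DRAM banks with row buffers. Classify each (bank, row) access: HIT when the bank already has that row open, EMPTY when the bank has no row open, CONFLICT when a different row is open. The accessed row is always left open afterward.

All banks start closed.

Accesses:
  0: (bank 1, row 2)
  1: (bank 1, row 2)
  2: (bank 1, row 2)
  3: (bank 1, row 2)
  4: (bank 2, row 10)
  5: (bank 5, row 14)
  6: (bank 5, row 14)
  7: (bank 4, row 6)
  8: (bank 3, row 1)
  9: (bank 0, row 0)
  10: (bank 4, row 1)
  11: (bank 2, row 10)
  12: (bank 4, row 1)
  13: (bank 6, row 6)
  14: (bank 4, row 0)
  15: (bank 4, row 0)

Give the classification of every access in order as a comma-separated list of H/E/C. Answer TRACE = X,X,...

step 0: bank1 None->2 [EMPTY]
step 1: bank1 2->2 [HIT]
step 2: bank1 2->2 [HIT]
step 3: bank1 2->2 [HIT]
step 4: bank2 None->10 [EMPTY]
step 5: bank5 None->14 [EMPTY]
step 6: bank5 14->14 [HIT]
step 7: bank4 None->6 [EMPTY]
step 8: bank3 None->1 [EMPTY]
step 9: bank0 None->0 [EMPTY]
step 10: bank4 6->1 [CONFLICT]
step 11: bank2 10->10 [HIT]
step 12: bank4 1->1 [HIT]
step 13: bank6 None->6 [EMPTY]
step 14: bank4 1->0 [CONFLICT]
step 15: bank4 0->0 [HIT]

TRACE = E,H,H,H,E,E,H,E,E,E,C,H,H,E,C,H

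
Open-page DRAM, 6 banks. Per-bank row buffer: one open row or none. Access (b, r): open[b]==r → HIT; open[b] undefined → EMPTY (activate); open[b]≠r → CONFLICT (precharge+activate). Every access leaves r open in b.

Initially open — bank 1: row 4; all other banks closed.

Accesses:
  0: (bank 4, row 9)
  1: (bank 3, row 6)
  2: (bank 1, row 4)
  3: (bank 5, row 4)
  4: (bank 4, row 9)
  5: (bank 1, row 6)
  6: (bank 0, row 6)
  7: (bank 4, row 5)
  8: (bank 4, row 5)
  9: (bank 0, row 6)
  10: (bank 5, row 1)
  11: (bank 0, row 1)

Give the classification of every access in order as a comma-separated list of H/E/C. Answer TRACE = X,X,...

0: bank 4 row 9 — prev None → EMPTY
1: bank 3 row 6 — prev None → EMPTY
2: bank 1 row 4 — prev 4 → HIT
3: bank 5 row 4 — prev None → EMPTY
4: bank 4 row 9 — prev 9 → HIT
5: bank 1 row 6 — prev 4 → CONFLICT
6: bank 0 row 6 — prev None → EMPTY
7: bank 4 row 5 — prev 9 → CONFLICT
8: bank 4 row 5 — prev 5 → HIT
9: bank 0 row 6 — prev 6 → HIT
10: bank 5 row 1 — prev 4 → CONFLICT
11: bank 0 row 1 — prev 6 → CONFLICT

TRACE = E,E,H,E,H,C,E,C,H,H,C,C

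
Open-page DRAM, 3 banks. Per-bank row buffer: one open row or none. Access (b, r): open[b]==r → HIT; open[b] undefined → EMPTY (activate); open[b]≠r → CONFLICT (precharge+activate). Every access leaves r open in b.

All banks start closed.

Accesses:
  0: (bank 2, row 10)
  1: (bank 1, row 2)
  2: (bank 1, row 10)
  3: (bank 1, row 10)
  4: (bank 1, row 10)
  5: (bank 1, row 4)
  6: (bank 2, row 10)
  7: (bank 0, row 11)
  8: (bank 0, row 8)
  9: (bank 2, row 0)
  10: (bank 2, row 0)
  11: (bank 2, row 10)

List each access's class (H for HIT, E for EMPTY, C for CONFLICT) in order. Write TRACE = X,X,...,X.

TRACE = E,E,C,H,H,C,H,E,C,C,H,C

#0 (2,10) E
#1 (1,2) E
#2 (1,10) C  (was 2)
#3 (1,10) H  (was 10)
#4 (1,10) H  (was 10)
#5 (1,4) C  (was 10)
#6 (2,10) H  (was 10)
#7 (0,11) E
#8 (0,8) C  (was 11)
#9 (2,0) C  (was 10)
#10 (2,0) H  (was 0)
#11 (2,10) C  (was 0)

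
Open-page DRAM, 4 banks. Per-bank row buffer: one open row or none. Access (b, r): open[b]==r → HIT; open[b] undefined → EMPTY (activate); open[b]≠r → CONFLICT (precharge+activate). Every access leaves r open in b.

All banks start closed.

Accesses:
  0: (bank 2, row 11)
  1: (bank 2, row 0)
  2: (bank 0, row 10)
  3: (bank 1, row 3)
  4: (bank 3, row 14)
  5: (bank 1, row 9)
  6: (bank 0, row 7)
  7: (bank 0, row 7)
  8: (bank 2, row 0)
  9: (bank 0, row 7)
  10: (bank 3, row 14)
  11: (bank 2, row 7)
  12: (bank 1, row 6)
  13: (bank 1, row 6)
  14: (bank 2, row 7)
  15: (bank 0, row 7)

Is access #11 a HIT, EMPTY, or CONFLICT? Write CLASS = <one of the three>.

CLASS = CONFLICT

0: bank 2 row 11 — prev None → EMPTY
1: bank 2 row 0 — prev 11 → CONFLICT
2: bank 0 row 10 — prev None → EMPTY
3: bank 1 row 3 — prev None → EMPTY
4: bank 3 row 14 — prev None → EMPTY
5: bank 1 row 9 — prev 3 → CONFLICT
6: bank 0 row 7 — prev 10 → CONFLICT
7: bank 0 row 7 — prev 7 → HIT
8: bank 2 row 0 — prev 0 → HIT
9: bank 0 row 7 — prev 7 → HIT
10: bank 3 row 14 — prev 14 → HIT
11: bank 2 row 7 — prev 0 → CONFLICT
12: bank 1 row 6 — prev 9 → CONFLICT
13: bank 1 row 6 — prev 6 → HIT
14: bank 2 row 7 — prev 7 → HIT
15: bank 0 row 7 — prev 7 → HIT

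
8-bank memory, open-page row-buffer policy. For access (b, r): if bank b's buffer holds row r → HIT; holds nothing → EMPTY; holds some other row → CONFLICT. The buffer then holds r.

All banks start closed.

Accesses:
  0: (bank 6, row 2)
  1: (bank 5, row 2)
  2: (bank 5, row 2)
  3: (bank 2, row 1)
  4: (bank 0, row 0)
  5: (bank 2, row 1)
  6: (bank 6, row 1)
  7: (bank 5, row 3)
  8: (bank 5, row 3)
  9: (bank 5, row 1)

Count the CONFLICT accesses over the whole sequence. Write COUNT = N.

COUNT = 3

#0 (6,2) E
#1 (5,2) E
#2 (5,2) H  (was 2)
#3 (2,1) E
#4 (0,0) E
#5 (2,1) H  (was 1)
#6 (6,1) C  (was 2)
#7 (5,3) C  (was 2)
#8 (5,3) H  (was 3)
#9 (5,1) C  (was 3)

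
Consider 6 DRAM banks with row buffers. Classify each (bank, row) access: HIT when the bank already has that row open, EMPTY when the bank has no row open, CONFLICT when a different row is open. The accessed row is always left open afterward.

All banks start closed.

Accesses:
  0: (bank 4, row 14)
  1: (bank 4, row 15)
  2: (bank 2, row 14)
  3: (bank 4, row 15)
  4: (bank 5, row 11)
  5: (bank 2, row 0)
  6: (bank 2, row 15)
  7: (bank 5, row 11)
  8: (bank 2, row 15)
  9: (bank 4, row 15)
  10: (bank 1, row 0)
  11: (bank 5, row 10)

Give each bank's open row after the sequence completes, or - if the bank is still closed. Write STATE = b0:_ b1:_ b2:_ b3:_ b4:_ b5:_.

STATE = b0:- b1:0 b2:15 b3:- b4:15 b5:10

0: bank 4 row 14 — prev None → EMPTY
1: bank 4 row 15 — prev 14 → CONFLICT
2: bank 2 row 14 — prev None → EMPTY
3: bank 4 row 15 — prev 15 → HIT
4: bank 5 row 11 — prev None → EMPTY
5: bank 2 row 0 — prev 14 → CONFLICT
6: bank 2 row 15 — prev 0 → CONFLICT
7: bank 5 row 11 — prev 11 → HIT
8: bank 2 row 15 — prev 15 → HIT
9: bank 4 row 15 — prev 15 → HIT
10: bank 1 row 0 — prev None → EMPTY
11: bank 5 row 10 — prev 11 → CONFLICT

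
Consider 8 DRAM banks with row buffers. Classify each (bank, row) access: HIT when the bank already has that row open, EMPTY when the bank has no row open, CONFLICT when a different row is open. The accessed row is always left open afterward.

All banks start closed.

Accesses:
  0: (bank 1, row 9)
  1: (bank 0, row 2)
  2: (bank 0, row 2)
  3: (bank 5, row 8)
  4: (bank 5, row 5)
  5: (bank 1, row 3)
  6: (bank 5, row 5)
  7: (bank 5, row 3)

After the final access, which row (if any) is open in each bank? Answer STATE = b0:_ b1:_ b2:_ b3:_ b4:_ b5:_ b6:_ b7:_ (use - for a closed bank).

STATE = b0:2 b1:3 b2:- b3:- b4:- b5:3 b6:- b7:-

step 0: bank1 None->9 [EMPTY]
step 1: bank0 None->2 [EMPTY]
step 2: bank0 2->2 [HIT]
step 3: bank5 None->8 [EMPTY]
step 4: bank5 8->5 [CONFLICT]
step 5: bank1 9->3 [CONFLICT]
step 6: bank5 5->5 [HIT]
step 7: bank5 5->3 [CONFLICT]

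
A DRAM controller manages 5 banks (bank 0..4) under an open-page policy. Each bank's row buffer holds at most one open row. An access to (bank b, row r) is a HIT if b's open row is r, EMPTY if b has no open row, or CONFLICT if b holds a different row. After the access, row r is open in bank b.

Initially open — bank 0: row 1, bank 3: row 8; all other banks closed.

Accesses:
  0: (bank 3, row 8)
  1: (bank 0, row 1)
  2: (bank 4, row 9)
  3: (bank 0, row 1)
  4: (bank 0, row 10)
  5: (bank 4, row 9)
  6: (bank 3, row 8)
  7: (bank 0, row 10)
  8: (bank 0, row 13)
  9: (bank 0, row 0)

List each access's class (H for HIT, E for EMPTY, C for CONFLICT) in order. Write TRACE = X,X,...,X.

TRACE = H,H,E,H,C,H,H,H,C,C

step 0: bank3 8->8 [HIT]
step 1: bank0 1->1 [HIT]
step 2: bank4 None->9 [EMPTY]
step 3: bank0 1->1 [HIT]
step 4: bank0 1->10 [CONFLICT]
step 5: bank4 9->9 [HIT]
step 6: bank3 8->8 [HIT]
step 7: bank0 10->10 [HIT]
step 8: bank0 10->13 [CONFLICT]
step 9: bank0 13->0 [CONFLICT]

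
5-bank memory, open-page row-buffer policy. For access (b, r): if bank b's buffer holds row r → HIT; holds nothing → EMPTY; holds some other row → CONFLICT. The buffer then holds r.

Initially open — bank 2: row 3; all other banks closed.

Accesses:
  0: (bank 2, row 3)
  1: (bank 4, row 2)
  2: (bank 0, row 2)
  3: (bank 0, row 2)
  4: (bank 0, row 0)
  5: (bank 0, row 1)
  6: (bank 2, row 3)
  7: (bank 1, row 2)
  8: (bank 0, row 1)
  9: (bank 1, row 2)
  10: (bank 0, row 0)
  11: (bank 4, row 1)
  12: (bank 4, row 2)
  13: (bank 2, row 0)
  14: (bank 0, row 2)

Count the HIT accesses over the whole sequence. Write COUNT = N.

COUNT = 5

#0 (2,3) H  (was 3)
#1 (4,2) E
#2 (0,2) E
#3 (0,2) H  (was 2)
#4 (0,0) C  (was 2)
#5 (0,1) C  (was 0)
#6 (2,3) H  (was 3)
#7 (1,2) E
#8 (0,1) H  (was 1)
#9 (1,2) H  (was 2)
#10 (0,0) C  (was 1)
#11 (4,1) C  (was 2)
#12 (4,2) C  (was 1)
#13 (2,0) C  (was 3)
#14 (0,2) C  (was 0)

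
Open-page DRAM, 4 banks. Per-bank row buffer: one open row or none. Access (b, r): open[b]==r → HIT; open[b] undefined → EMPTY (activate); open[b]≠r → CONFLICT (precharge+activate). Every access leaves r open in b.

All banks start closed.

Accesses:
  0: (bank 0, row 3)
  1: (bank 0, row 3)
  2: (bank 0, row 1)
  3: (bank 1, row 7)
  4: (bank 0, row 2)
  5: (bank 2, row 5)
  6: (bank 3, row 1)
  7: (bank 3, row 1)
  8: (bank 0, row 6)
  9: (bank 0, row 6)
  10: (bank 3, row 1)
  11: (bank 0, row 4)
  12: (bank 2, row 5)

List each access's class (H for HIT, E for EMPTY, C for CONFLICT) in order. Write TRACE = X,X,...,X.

  [0] b0 r3: no row ⇒ E
  [1] b0 r3: had r3 ⇒ H
  [2] b0 r1: had r3 ⇒ C
  [3] b1 r7: no row ⇒ E
  [4] b0 r2: had r1 ⇒ C
  [5] b2 r5: no row ⇒ E
  [6] b3 r1: no row ⇒ E
  [7] b3 r1: had r1 ⇒ H
  [8] b0 r6: had r2 ⇒ C
  [9] b0 r6: had r6 ⇒ H
  [10] b3 r1: had r1 ⇒ H
  [11] b0 r4: had r6 ⇒ C
  [12] b2 r5: had r5 ⇒ H

TRACE = E,H,C,E,C,E,E,H,C,H,H,C,H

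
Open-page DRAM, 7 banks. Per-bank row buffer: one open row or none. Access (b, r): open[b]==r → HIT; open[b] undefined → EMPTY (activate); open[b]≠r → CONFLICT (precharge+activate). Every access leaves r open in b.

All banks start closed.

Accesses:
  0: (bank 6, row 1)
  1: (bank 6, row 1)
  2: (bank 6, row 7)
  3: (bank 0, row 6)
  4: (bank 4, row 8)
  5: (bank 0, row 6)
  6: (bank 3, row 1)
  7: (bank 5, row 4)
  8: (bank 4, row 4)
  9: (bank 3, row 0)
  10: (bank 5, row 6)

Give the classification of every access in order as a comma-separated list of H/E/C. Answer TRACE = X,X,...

  [0] b6 r1: no row ⇒ E
  [1] b6 r1: had r1 ⇒ H
  [2] b6 r7: had r1 ⇒ C
  [3] b0 r6: no row ⇒ E
  [4] b4 r8: no row ⇒ E
  [5] b0 r6: had r6 ⇒ H
  [6] b3 r1: no row ⇒ E
  [7] b5 r4: no row ⇒ E
  [8] b4 r4: had r8 ⇒ C
  [9] b3 r0: had r1 ⇒ C
  [10] b5 r6: had r4 ⇒ C

TRACE = E,H,C,E,E,H,E,E,C,C,C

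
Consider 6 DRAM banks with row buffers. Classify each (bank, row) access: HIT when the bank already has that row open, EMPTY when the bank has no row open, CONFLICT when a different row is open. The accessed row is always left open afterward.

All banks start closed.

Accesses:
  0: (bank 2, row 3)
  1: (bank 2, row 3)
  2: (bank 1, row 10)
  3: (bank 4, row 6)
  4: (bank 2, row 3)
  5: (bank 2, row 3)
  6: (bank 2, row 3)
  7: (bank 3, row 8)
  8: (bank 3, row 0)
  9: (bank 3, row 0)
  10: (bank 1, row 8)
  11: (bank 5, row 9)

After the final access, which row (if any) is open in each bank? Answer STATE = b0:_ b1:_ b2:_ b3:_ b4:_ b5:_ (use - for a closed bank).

STATE = b0:- b1:8 b2:3 b3:0 b4:6 b5:9

#0 (2,3) E
#1 (2,3) H  (was 3)
#2 (1,10) E
#3 (4,6) E
#4 (2,3) H  (was 3)
#5 (2,3) H  (was 3)
#6 (2,3) H  (was 3)
#7 (3,8) E
#8 (3,0) C  (was 8)
#9 (3,0) H  (was 0)
#10 (1,8) C  (was 10)
#11 (5,9) E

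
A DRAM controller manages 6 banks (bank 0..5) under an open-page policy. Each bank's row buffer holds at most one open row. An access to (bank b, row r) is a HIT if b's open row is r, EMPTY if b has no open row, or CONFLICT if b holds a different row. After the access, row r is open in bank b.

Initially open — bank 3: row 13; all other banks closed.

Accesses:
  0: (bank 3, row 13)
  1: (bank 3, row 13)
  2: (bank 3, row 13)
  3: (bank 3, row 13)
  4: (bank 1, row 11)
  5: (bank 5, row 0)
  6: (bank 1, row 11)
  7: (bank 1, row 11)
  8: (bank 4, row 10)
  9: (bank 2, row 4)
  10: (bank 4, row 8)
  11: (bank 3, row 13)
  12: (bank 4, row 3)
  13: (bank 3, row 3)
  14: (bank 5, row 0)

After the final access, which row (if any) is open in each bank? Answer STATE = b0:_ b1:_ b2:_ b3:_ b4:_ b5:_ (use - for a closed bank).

STATE = b0:- b1:11 b2:4 b3:3 b4:3 b5:0

step 0: bank3 13->13 [HIT]
step 1: bank3 13->13 [HIT]
step 2: bank3 13->13 [HIT]
step 3: bank3 13->13 [HIT]
step 4: bank1 None->11 [EMPTY]
step 5: bank5 None->0 [EMPTY]
step 6: bank1 11->11 [HIT]
step 7: bank1 11->11 [HIT]
step 8: bank4 None->10 [EMPTY]
step 9: bank2 None->4 [EMPTY]
step 10: bank4 10->8 [CONFLICT]
step 11: bank3 13->13 [HIT]
step 12: bank4 8->3 [CONFLICT]
step 13: bank3 13->3 [CONFLICT]
step 14: bank5 0->0 [HIT]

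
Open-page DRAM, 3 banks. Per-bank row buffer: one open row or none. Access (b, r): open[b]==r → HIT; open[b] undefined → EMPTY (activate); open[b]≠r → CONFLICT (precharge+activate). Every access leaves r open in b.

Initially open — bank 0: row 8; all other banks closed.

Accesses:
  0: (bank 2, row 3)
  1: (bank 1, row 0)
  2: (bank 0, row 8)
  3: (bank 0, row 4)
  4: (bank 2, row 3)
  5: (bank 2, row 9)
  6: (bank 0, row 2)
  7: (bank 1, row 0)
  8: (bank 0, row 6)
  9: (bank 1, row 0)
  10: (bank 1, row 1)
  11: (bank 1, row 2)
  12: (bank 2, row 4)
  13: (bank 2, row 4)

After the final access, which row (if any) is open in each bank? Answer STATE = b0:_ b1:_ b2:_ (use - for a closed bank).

  [0] b2 r3: no row ⇒ E
  [1] b1 r0: no row ⇒ E
  [2] b0 r8: had r8 ⇒ H
  [3] b0 r4: had r8 ⇒ C
  [4] b2 r3: had r3 ⇒ H
  [5] b2 r9: had r3 ⇒ C
  [6] b0 r2: had r4 ⇒ C
  [7] b1 r0: had r0 ⇒ H
  [8] b0 r6: had r2 ⇒ C
  [9] b1 r0: had r0 ⇒ H
  [10] b1 r1: had r0 ⇒ C
  [11] b1 r2: had r1 ⇒ C
  [12] b2 r4: had r9 ⇒ C
  [13] b2 r4: had r4 ⇒ H

STATE = b0:6 b1:2 b2:4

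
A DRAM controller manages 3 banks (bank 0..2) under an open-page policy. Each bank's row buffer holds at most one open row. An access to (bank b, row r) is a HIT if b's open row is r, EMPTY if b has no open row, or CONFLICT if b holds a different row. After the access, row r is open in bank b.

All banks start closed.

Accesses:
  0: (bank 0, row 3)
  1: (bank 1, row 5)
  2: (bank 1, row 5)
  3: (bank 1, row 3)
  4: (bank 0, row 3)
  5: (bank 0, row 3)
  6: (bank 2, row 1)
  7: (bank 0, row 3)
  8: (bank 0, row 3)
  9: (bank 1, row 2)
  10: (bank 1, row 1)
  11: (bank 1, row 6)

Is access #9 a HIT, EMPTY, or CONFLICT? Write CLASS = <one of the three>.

CLASS = CONFLICT

  [0] b0 r3: no row ⇒ E
  [1] b1 r5: no row ⇒ E
  [2] b1 r5: had r5 ⇒ H
  [3] b1 r3: had r5 ⇒ C
  [4] b0 r3: had r3 ⇒ H
  [5] b0 r3: had r3 ⇒ H
  [6] b2 r1: no row ⇒ E
  [7] b0 r3: had r3 ⇒ H
  [8] b0 r3: had r3 ⇒ H
  [9] b1 r2: had r3 ⇒ C
  [10] b1 r1: had r2 ⇒ C
  [11] b1 r6: had r1 ⇒ C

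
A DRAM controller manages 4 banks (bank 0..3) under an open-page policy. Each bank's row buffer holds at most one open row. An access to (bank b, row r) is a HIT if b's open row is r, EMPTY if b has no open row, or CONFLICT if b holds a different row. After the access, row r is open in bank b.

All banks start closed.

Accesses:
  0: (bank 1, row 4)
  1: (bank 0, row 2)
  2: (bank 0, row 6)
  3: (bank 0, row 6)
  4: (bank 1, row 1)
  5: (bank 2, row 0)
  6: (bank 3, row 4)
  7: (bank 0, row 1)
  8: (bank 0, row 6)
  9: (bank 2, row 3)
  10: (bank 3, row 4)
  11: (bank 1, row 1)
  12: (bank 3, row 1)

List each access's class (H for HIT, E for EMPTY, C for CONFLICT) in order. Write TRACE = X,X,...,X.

TRACE = E,E,C,H,C,E,E,C,C,C,H,H,C

#0 (1,4) E
#1 (0,2) E
#2 (0,6) C  (was 2)
#3 (0,6) H  (was 6)
#4 (1,1) C  (was 4)
#5 (2,0) E
#6 (3,4) E
#7 (0,1) C  (was 6)
#8 (0,6) C  (was 1)
#9 (2,3) C  (was 0)
#10 (3,4) H  (was 4)
#11 (1,1) H  (was 1)
#12 (3,1) C  (was 4)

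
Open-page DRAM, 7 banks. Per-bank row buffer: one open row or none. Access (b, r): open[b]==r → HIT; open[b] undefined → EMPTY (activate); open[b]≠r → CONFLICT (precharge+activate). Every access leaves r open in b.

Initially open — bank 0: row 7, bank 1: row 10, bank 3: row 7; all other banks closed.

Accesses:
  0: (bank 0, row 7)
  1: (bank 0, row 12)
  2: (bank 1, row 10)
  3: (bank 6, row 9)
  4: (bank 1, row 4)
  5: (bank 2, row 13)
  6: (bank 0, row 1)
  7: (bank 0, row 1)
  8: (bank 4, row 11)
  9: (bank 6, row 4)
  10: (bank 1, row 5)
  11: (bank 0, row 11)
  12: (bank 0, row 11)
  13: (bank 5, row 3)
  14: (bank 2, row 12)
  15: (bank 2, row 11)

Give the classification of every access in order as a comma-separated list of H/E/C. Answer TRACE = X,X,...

#0 (0,7) H  (was 7)
#1 (0,12) C  (was 7)
#2 (1,10) H  (was 10)
#3 (6,9) E
#4 (1,4) C  (was 10)
#5 (2,13) E
#6 (0,1) C  (was 12)
#7 (0,1) H  (was 1)
#8 (4,11) E
#9 (6,4) C  (was 9)
#10 (1,5) C  (was 4)
#11 (0,11) C  (was 1)
#12 (0,11) H  (was 11)
#13 (5,3) E
#14 (2,12) C  (was 13)
#15 (2,11) C  (was 12)

TRACE = H,C,H,E,C,E,C,H,E,C,C,C,H,E,C,C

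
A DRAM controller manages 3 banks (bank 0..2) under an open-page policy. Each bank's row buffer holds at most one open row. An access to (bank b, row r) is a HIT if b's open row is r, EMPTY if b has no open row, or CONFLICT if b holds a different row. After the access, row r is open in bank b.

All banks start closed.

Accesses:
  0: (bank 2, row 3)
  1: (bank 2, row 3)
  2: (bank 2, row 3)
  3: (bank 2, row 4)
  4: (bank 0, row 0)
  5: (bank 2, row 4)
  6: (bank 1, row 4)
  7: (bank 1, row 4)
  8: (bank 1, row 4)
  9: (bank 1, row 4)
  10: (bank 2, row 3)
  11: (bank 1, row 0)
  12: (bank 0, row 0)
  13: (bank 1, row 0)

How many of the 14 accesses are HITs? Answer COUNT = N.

COUNT = 8

#0 (2,3) E
#1 (2,3) H  (was 3)
#2 (2,3) H  (was 3)
#3 (2,4) C  (was 3)
#4 (0,0) E
#5 (2,4) H  (was 4)
#6 (1,4) E
#7 (1,4) H  (was 4)
#8 (1,4) H  (was 4)
#9 (1,4) H  (was 4)
#10 (2,3) C  (was 4)
#11 (1,0) C  (was 4)
#12 (0,0) H  (was 0)
#13 (1,0) H  (was 0)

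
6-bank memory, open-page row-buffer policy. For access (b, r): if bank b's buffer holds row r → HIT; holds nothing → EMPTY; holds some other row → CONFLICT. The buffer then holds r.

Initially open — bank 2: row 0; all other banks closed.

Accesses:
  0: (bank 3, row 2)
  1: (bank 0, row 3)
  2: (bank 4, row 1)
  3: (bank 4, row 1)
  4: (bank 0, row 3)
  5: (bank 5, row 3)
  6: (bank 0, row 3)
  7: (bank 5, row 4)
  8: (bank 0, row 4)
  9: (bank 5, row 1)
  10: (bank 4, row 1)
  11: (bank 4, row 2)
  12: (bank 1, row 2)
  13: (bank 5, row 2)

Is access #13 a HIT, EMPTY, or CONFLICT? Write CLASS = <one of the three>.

0: bank 3 row 2 — prev None → EMPTY
1: bank 0 row 3 — prev None → EMPTY
2: bank 4 row 1 — prev None → EMPTY
3: bank 4 row 1 — prev 1 → HIT
4: bank 0 row 3 — prev 3 → HIT
5: bank 5 row 3 — prev None → EMPTY
6: bank 0 row 3 — prev 3 → HIT
7: bank 5 row 4 — prev 3 → CONFLICT
8: bank 0 row 4 — prev 3 → CONFLICT
9: bank 5 row 1 — prev 4 → CONFLICT
10: bank 4 row 1 — prev 1 → HIT
11: bank 4 row 2 — prev 1 → CONFLICT
12: bank 1 row 2 — prev None → EMPTY
13: bank 5 row 2 — prev 1 → CONFLICT

CLASS = CONFLICT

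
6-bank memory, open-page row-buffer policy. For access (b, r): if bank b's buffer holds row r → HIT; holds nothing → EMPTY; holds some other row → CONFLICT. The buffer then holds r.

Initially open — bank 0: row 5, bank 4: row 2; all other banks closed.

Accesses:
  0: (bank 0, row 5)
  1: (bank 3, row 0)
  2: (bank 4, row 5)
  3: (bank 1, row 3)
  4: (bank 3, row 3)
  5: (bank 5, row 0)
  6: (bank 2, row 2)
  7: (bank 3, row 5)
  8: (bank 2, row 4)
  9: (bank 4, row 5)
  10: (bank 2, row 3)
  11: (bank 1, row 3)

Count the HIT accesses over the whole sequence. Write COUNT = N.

COUNT = 3

step 0: bank0 5->5 [HIT]
step 1: bank3 None->0 [EMPTY]
step 2: bank4 2->5 [CONFLICT]
step 3: bank1 None->3 [EMPTY]
step 4: bank3 0->3 [CONFLICT]
step 5: bank5 None->0 [EMPTY]
step 6: bank2 None->2 [EMPTY]
step 7: bank3 3->5 [CONFLICT]
step 8: bank2 2->4 [CONFLICT]
step 9: bank4 5->5 [HIT]
step 10: bank2 4->3 [CONFLICT]
step 11: bank1 3->3 [HIT]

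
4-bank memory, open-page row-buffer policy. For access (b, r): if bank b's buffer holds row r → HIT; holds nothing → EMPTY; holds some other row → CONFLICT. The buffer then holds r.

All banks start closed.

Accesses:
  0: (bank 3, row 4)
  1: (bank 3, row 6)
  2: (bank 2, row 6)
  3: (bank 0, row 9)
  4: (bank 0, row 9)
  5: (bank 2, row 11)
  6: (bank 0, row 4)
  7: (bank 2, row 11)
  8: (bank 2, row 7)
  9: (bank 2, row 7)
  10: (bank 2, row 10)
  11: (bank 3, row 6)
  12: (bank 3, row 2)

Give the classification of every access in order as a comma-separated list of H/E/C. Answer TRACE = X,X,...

TRACE = E,C,E,E,H,C,C,H,C,H,C,H,C

  [0] b3 r4: no row ⇒ E
  [1] b3 r6: had r4 ⇒ C
  [2] b2 r6: no row ⇒ E
  [3] b0 r9: no row ⇒ E
  [4] b0 r9: had r9 ⇒ H
  [5] b2 r11: had r6 ⇒ C
  [6] b0 r4: had r9 ⇒ C
  [7] b2 r11: had r11 ⇒ H
  [8] b2 r7: had r11 ⇒ C
  [9] b2 r7: had r7 ⇒ H
  [10] b2 r10: had r7 ⇒ C
  [11] b3 r6: had r6 ⇒ H
  [12] b3 r2: had r6 ⇒ C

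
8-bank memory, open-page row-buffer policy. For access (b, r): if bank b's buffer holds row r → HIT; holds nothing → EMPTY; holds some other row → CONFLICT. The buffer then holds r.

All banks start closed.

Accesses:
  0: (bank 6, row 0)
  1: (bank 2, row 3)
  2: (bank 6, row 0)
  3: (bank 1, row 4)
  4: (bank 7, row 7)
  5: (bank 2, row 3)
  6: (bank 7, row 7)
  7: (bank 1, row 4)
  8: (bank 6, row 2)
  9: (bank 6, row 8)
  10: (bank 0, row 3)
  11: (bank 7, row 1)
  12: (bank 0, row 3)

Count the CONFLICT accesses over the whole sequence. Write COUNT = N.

  [0] b6 r0: no row ⇒ E
  [1] b2 r3: no row ⇒ E
  [2] b6 r0: had r0 ⇒ H
  [3] b1 r4: no row ⇒ E
  [4] b7 r7: no row ⇒ E
  [5] b2 r3: had r3 ⇒ H
  [6] b7 r7: had r7 ⇒ H
  [7] b1 r4: had r4 ⇒ H
  [8] b6 r2: had r0 ⇒ C
  [9] b6 r8: had r2 ⇒ C
  [10] b0 r3: no row ⇒ E
  [11] b7 r1: had r7 ⇒ C
  [12] b0 r3: had r3 ⇒ H

COUNT = 3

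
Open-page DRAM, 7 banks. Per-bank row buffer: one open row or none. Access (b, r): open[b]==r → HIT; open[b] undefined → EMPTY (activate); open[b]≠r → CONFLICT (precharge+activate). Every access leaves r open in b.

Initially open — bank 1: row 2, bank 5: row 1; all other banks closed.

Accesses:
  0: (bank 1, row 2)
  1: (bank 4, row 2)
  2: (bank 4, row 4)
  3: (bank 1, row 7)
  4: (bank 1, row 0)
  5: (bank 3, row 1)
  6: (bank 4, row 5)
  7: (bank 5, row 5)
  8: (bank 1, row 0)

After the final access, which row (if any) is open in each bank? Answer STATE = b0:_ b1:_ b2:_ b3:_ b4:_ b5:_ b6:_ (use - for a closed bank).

STATE = b0:- b1:0 b2:- b3:1 b4:5 b5:5 b6:-

  [0] b1 r2: had r2 ⇒ H
  [1] b4 r2: no row ⇒ E
  [2] b4 r4: had r2 ⇒ C
  [3] b1 r7: had r2 ⇒ C
  [4] b1 r0: had r7 ⇒ C
  [5] b3 r1: no row ⇒ E
  [6] b4 r5: had r4 ⇒ C
  [7] b5 r5: had r1 ⇒ C
  [8] b1 r0: had r0 ⇒ H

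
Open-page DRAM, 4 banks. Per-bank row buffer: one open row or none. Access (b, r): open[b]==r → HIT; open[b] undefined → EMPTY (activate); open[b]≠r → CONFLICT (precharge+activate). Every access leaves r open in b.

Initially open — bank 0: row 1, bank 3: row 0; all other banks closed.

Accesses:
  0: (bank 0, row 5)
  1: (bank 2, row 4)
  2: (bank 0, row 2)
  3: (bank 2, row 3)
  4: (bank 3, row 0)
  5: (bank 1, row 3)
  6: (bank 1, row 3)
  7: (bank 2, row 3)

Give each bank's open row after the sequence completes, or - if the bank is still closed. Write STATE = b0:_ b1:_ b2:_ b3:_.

STATE = b0:2 b1:3 b2:3 b3:0

step 0: bank0 1->5 [CONFLICT]
step 1: bank2 None->4 [EMPTY]
step 2: bank0 5->2 [CONFLICT]
step 3: bank2 4->3 [CONFLICT]
step 4: bank3 0->0 [HIT]
step 5: bank1 None->3 [EMPTY]
step 6: bank1 3->3 [HIT]
step 7: bank2 3->3 [HIT]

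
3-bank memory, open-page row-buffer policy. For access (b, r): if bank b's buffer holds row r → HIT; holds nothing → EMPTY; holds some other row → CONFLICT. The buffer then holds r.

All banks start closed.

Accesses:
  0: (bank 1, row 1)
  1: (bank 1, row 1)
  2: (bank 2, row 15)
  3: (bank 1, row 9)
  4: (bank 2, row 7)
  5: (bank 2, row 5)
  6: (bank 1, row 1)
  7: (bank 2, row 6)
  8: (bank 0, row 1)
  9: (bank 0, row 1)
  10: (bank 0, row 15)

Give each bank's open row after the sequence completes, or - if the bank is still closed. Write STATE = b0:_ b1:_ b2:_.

STATE = b0:15 b1:1 b2:6

#0 (1,1) E
#1 (1,1) H  (was 1)
#2 (2,15) E
#3 (1,9) C  (was 1)
#4 (2,7) C  (was 15)
#5 (2,5) C  (was 7)
#6 (1,1) C  (was 9)
#7 (2,6) C  (was 5)
#8 (0,1) E
#9 (0,1) H  (was 1)
#10 (0,15) C  (was 1)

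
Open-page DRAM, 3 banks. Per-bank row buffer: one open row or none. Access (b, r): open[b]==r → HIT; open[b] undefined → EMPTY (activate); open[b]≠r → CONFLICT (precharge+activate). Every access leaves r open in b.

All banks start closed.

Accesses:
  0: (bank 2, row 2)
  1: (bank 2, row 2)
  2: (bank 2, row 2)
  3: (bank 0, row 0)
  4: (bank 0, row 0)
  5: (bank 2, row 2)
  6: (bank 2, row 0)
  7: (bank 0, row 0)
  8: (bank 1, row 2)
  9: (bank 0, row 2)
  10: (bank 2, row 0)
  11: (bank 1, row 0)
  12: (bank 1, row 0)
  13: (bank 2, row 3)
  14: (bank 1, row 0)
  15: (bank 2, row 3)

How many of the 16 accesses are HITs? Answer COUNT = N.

COUNT = 9

  [0] b2 r2: no row ⇒ E
  [1] b2 r2: had r2 ⇒ H
  [2] b2 r2: had r2 ⇒ H
  [3] b0 r0: no row ⇒ E
  [4] b0 r0: had r0 ⇒ H
  [5] b2 r2: had r2 ⇒ H
  [6] b2 r0: had r2 ⇒ C
  [7] b0 r0: had r0 ⇒ H
  [8] b1 r2: no row ⇒ E
  [9] b0 r2: had r0 ⇒ C
  [10] b2 r0: had r0 ⇒ H
  [11] b1 r0: had r2 ⇒ C
  [12] b1 r0: had r0 ⇒ H
  [13] b2 r3: had r0 ⇒ C
  [14] b1 r0: had r0 ⇒ H
  [15] b2 r3: had r3 ⇒ H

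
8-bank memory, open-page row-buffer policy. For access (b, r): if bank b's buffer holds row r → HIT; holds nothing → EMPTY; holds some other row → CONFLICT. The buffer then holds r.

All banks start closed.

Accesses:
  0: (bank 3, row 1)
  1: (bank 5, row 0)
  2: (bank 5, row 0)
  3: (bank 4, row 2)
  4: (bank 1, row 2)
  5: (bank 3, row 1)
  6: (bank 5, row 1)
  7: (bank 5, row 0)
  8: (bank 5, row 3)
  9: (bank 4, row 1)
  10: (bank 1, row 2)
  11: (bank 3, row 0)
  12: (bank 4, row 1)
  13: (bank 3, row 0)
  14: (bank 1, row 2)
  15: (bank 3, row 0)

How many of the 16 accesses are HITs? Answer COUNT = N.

COUNT = 7

  [0] b3 r1: no row ⇒ E
  [1] b5 r0: no row ⇒ E
  [2] b5 r0: had r0 ⇒ H
  [3] b4 r2: no row ⇒ E
  [4] b1 r2: no row ⇒ E
  [5] b3 r1: had r1 ⇒ H
  [6] b5 r1: had r0 ⇒ C
  [7] b5 r0: had r1 ⇒ C
  [8] b5 r3: had r0 ⇒ C
  [9] b4 r1: had r2 ⇒ C
  [10] b1 r2: had r2 ⇒ H
  [11] b3 r0: had r1 ⇒ C
  [12] b4 r1: had r1 ⇒ H
  [13] b3 r0: had r0 ⇒ H
  [14] b1 r2: had r2 ⇒ H
  [15] b3 r0: had r0 ⇒ H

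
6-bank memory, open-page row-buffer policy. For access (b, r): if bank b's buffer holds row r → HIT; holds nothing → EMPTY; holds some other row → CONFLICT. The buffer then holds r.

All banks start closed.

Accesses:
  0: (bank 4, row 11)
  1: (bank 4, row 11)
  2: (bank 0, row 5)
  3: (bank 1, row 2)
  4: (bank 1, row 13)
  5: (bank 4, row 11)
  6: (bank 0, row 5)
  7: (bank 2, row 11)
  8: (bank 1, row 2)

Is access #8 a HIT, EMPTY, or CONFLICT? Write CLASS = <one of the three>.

CLASS = CONFLICT

#0 (4,11) E
#1 (4,11) H  (was 11)
#2 (0,5) E
#3 (1,2) E
#4 (1,13) C  (was 2)
#5 (4,11) H  (was 11)
#6 (0,5) H  (was 5)
#7 (2,11) E
#8 (1,2) C  (was 13)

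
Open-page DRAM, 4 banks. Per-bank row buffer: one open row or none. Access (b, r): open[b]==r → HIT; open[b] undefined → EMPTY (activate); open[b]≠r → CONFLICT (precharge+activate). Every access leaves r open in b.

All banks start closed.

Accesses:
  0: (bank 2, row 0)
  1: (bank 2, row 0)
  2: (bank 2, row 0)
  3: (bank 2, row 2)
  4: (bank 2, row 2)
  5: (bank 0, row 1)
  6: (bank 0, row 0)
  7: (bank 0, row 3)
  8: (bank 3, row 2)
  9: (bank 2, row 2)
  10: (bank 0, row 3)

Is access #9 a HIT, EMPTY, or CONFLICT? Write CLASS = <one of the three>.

CLASS = HIT

  [0] b2 r0: no row ⇒ E
  [1] b2 r0: had r0 ⇒ H
  [2] b2 r0: had r0 ⇒ H
  [3] b2 r2: had r0 ⇒ C
  [4] b2 r2: had r2 ⇒ H
  [5] b0 r1: no row ⇒ E
  [6] b0 r0: had r1 ⇒ C
  [7] b0 r3: had r0 ⇒ C
  [8] b3 r2: no row ⇒ E
  [9] b2 r2: had r2 ⇒ H
  [10] b0 r3: had r3 ⇒ H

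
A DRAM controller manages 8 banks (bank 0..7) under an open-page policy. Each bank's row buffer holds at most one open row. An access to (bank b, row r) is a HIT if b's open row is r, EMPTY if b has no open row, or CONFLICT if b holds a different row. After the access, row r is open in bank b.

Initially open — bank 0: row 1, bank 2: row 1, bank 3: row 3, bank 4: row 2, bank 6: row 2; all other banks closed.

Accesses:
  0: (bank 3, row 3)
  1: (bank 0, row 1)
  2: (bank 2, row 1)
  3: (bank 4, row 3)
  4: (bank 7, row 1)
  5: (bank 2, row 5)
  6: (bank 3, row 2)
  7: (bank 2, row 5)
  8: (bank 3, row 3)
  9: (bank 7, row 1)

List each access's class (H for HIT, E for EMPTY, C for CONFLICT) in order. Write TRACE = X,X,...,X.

#0 (3,3) H  (was 3)
#1 (0,1) H  (was 1)
#2 (2,1) H  (was 1)
#3 (4,3) C  (was 2)
#4 (7,1) E
#5 (2,5) C  (was 1)
#6 (3,2) C  (was 3)
#7 (2,5) H  (was 5)
#8 (3,3) C  (was 2)
#9 (7,1) H  (was 1)

TRACE = H,H,H,C,E,C,C,H,C,H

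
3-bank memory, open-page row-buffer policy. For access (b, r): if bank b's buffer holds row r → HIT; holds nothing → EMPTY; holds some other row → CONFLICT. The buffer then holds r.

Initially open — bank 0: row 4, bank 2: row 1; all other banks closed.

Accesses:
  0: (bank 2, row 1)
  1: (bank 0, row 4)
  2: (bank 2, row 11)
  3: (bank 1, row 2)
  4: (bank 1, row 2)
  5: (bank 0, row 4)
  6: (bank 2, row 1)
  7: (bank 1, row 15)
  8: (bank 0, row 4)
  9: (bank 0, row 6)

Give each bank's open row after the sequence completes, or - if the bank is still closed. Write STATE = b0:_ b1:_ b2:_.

0: bank 2 row 1 — prev 1 → HIT
1: bank 0 row 4 — prev 4 → HIT
2: bank 2 row 11 — prev 1 → CONFLICT
3: bank 1 row 2 — prev None → EMPTY
4: bank 1 row 2 — prev 2 → HIT
5: bank 0 row 4 — prev 4 → HIT
6: bank 2 row 1 — prev 11 → CONFLICT
7: bank 1 row 15 — prev 2 → CONFLICT
8: bank 0 row 4 — prev 4 → HIT
9: bank 0 row 6 — prev 4 → CONFLICT

STATE = b0:6 b1:15 b2:1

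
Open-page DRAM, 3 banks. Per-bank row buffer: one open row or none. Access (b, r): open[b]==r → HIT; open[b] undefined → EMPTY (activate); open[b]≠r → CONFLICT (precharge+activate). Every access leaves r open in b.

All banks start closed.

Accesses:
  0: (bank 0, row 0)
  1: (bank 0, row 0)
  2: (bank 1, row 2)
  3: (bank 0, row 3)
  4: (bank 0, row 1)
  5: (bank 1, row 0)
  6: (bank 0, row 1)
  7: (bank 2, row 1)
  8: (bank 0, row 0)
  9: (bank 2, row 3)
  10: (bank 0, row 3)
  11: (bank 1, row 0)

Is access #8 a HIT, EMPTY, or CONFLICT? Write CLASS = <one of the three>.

CLASS = CONFLICT

0: bank 0 row 0 — prev None → EMPTY
1: bank 0 row 0 — prev 0 → HIT
2: bank 1 row 2 — prev None → EMPTY
3: bank 0 row 3 — prev 0 → CONFLICT
4: bank 0 row 1 — prev 3 → CONFLICT
5: bank 1 row 0 — prev 2 → CONFLICT
6: bank 0 row 1 — prev 1 → HIT
7: bank 2 row 1 — prev None → EMPTY
8: bank 0 row 0 — prev 1 → CONFLICT
9: bank 2 row 3 — prev 1 → CONFLICT
10: bank 0 row 3 — prev 0 → CONFLICT
11: bank 1 row 0 — prev 0 → HIT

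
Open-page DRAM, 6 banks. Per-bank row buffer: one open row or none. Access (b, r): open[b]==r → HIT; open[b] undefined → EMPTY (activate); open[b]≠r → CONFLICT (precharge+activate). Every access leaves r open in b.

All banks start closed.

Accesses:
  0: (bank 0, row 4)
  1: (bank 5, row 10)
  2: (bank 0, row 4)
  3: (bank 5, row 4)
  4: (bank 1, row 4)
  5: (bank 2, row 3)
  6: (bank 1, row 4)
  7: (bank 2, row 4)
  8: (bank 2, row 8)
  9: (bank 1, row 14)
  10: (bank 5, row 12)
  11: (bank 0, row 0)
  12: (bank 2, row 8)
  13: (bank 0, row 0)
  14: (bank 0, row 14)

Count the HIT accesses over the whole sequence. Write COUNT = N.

COUNT = 4

step 0: bank0 None->4 [EMPTY]
step 1: bank5 None->10 [EMPTY]
step 2: bank0 4->4 [HIT]
step 3: bank5 10->4 [CONFLICT]
step 4: bank1 None->4 [EMPTY]
step 5: bank2 None->3 [EMPTY]
step 6: bank1 4->4 [HIT]
step 7: bank2 3->4 [CONFLICT]
step 8: bank2 4->8 [CONFLICT]
step 9: bank1 4->14 [CONFLICT]
step 10: bank5 4->12 [CONFLICT]
step 11: bank0 4->0 [CONFLICT]
step 12: bank2 8->8 [HIT]
step 13: bank0 0->0 [HIT]
step 14: bank0 0->14 [CONFLICT]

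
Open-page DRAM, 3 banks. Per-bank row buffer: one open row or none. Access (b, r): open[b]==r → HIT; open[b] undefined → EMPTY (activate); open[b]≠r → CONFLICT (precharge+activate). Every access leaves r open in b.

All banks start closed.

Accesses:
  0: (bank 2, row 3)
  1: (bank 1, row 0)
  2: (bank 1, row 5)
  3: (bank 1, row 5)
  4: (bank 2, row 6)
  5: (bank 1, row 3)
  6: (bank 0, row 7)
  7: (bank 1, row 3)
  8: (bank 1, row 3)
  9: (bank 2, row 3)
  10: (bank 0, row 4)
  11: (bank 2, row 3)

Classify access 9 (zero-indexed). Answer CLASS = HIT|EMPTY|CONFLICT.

0: bank 2 row 3 — prev None → EMPTY
1: bank 1 row 0 — prev None → EMPTY
2: bank 1 row 5 — prev 0 → CONFLICT
3: bank 1 row 5 — prev 5 → HIT
4: bank 2 row 6 — prev 3 → CONFLICT
5: bank 1 row 3 — prev 5 → CONFLICT
6: bank 0 row 7 — prev None → EMPTY
7: bank 1 row 3 — prev 3 → HIT
8: bank 1 row 3 — prev 3 → HIT
9: bank 2 row 3 — prev 6 → CONFLICT
10: bank 0 row 4 — prev 7 → CONFLICT
11: bank 2 row 3 — prev 3 → HIT

CLASS = CONFLICT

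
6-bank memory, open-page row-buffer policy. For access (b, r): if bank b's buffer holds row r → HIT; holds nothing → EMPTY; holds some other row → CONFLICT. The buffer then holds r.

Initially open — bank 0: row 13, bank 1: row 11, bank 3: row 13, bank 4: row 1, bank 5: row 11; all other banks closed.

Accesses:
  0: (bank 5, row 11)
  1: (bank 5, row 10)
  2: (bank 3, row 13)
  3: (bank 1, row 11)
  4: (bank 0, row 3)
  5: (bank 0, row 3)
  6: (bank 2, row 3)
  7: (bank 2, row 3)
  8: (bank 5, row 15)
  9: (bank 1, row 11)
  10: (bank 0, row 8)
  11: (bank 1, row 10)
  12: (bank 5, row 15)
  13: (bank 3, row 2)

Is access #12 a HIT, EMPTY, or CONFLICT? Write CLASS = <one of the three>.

CLASS = HIT

0: bank 5 row 11 — prev 11 → HIT
1: bank 5 row 10 — prev 11 → CONFLICT
2: bank 3 row 13 — prev 13 → HIT
3: bank 1 row 11 — prev 11 → HIT
4: bank 0 row 3 — prev 13 → CONFLICT
5: bank 0 row 3 — prev 3 → HIT
6: bank 2 row 3 — prev None → EMPTY
7: bank 2 row 3 — prev 3 → HIT
8: bank 5 row 15 — prev 10 → CONFLICT
9: bank 1 row 11 — prev 11 → HIT
10: bank 0 row 8 — prev 3 → CONFLICT
11: bank 1 row 10 — prev 11 → CONFLICT
12: bank 5 row 15 — prev 15 → HIT
13: bank 3 row 2 — prev 13 → CONFLICT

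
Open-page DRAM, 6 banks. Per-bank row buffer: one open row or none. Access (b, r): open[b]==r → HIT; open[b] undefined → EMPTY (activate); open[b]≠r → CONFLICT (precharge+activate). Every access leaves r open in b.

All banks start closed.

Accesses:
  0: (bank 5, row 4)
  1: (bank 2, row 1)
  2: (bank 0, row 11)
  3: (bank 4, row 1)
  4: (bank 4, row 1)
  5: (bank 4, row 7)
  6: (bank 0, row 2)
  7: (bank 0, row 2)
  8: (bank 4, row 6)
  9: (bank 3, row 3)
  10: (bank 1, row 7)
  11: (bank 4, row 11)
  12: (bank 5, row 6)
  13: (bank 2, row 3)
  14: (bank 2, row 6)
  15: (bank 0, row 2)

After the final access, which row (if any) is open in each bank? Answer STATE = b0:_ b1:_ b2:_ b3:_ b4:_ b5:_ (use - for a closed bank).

STATE = b0:2 b1:7 b2:6 b3:3 b4:11 b5:6

#0 (5,4) E
#1 (2,1) E
#2 (0,11) E
#3 (4,1) E
#4 (4,1) H  (was 1)
#5 (4,7) C  (was 1)
#6 (0,2) C  (was 11)
#7 (0,2) H  (was 2)
#8 (4,6) C  (was 7)
#9 (3,3) E
#10 (1,7) E
#11 (4,11) C  (was 6)
#12 (5,6) C  (was 4)
#13 (2,3) C  (was 1)
#14 (2,6) C  (was 3)
#15 (0,2) H  (was 2)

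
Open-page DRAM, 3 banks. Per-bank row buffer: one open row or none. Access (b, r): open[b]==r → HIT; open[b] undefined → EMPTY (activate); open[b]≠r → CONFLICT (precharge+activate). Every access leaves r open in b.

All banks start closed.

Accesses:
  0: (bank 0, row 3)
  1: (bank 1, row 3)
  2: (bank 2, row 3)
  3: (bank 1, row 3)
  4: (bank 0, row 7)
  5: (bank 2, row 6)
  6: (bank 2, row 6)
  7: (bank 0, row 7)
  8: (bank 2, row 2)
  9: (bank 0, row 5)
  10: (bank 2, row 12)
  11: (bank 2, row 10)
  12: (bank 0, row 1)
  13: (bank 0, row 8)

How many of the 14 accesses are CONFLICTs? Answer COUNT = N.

COUNT = 8

  [0] b0 r3: no row ⇒ E
  [1] b1 r3: no row ⇒ E
  [2] b2 r3: no row ⇒ E
  [3] b1 r3: had r3 ⇒ H
  [4] b0 r7: had r3 ⇒ C
  [5] b2 r6: had r3 ⇒ C
  [6] b2 r6: had r6 ⇒ H
  [7] b0 r7: had r7 ⇒ H
  [8] b2 r2: had r6 ⇒ C
  [9] b0 r5: had r7 ⇒ C
  [10] b2 r12: had r2 ⇒ C
  [11] b2 r10: had r12 ⇒ C
  [12] b0 r1: had r5 ⇒ C
  [13] b0 r8: had r1 ⇒ C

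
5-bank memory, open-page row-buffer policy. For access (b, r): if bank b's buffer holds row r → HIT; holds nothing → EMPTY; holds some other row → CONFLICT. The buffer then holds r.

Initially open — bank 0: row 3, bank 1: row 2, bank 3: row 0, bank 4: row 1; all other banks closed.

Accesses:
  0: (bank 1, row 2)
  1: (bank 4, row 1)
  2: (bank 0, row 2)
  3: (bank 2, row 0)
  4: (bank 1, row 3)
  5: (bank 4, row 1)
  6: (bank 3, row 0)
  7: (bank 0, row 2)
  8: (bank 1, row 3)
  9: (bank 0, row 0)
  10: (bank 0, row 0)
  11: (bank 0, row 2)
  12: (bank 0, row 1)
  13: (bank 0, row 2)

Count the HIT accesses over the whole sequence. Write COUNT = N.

0: bank 1 row 2 — prev 2 → HIT
1: bank 4 row 1 — prev 1 → HIT
2: bank 0 row 2 — prev 3 → CONFLICT
3: bank 2 row 0 — prev None → EMPTY
4: bank 1 row 3 — prev 2 → CONFLICT
5: bank 4 row 1 — prev 1 → HIT
6: bank 3 row 0 — prev 0 → HIT
7: bank 0 row 2 — prev 2 → HIT
8: bank 1 row 3 — prev 3 → HIT
9: bank 0 row 0 — prev 2 → CONFLICT
10: bank 0 row 0 — prev 0 → HIT
11: bank 0 row 2 — prev 0 → CONFLICT
12: bank 0 row 1 — prev 2 → CONFLICT
13: bank 0 row 2 — prev 1 → CONFLICT

COUNT = 7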